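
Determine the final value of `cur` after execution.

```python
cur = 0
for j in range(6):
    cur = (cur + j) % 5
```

Let's trace through this code step by step.

Initialize: cur = 0
Entering loop: for j in range(6):

After execution: cur = 0
0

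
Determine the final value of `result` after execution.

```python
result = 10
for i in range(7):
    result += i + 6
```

Let's trace through this code step by step.

Initialize: result = 10
Entering loop: for i in range(7):

After execution: result = 73
73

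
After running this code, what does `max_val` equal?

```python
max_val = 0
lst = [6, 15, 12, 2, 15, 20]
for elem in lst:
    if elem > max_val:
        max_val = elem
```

Let's trace through this code step by step.

Initialize: max_val = 0
Initialize: lst = [6, 15, 12, 2, 15, 20]
Entering loop: for elem in lst:

After execution: max_val = 20
20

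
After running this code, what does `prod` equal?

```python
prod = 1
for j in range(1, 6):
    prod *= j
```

Let's trace through this code step by step.

Initialize: prod = 1
Entering loop: for j in range(1, 6):

After execution: prod = 120
120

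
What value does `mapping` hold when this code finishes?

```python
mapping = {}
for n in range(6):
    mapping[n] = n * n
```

Let's trace through this code step by step.

Initialize: mapping = {}
Entering loop: for n in range(6):

After execution: mapping = {0: 0, 1: 1, 2: 4, 3: 9, 4: 16, 5: 25}
{0: 0, 1: 1, 2: 4, 3: 9, 4: 16, 5: 25}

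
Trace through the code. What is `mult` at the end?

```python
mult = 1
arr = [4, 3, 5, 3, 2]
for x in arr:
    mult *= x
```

Let's trace through this code step by step.

Initialize: mult = 1
Initialize: arr = [4, 3, 5, 3, 2]
Entering loop: for x in arr:

After execution: mult = 360
360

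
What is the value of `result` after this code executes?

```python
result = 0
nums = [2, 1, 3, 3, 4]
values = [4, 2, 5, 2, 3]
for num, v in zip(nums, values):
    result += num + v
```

Let's trace through this code step by step.

Initialize: result = 0
Initialize: nums = [2, 1, 3, 3, 4]
Initialize: values = [4, 2, 5, 2, 3]
Entering loop: for num, v in zip(nums, values):

After execution: result = 29
29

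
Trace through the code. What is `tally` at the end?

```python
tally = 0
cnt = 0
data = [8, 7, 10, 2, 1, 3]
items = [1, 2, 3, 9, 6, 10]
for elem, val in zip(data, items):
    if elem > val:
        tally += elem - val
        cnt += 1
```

Let's trace through this code step by step.

Initialize: tally = 0
Initialize: cnt = 0
Initialize: data = [8, 7, 10, 2, 1, 3]
Initialize: items = [1, 2, 3, 9, 6, 10]
Entering loop: for elem, val in zip(data, items):

After execution: tally = 19
19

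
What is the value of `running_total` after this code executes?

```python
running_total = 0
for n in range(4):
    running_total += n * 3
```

Let's trace through this code step by step.

Initialize: running_total = 0
Entering loop: for n in range(4):

After execution: running_total = 18
18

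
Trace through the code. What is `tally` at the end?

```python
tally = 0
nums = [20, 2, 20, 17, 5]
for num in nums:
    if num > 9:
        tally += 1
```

Let's trace through this code step by step.

Initialize: tally = 0
Initialize: nums = [20, 2, 20, 17, 5]
Entering loop: for num in nums:

After execution: tally = 3
3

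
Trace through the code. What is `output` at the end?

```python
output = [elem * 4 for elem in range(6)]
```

Let's trace through this code step by step.

Initialize: output = [elem * 4 for elem in range(6)]

After execution: output = [0, 4, 8, 12, 16, 20]
[0, 4, 8, 12, 16, 20]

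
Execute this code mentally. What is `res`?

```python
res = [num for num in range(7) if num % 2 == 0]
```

Let's trace through this code step by step.

Initialize: res = [num for num in range(7) if num % 2 == 0]

After execution: res = [0, 2, 4, 6]
[0, 2, 4, 6]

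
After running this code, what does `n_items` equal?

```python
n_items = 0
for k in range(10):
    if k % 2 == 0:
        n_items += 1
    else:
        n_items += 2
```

Let's trace through this code step by step.

Initialize: n_items = 0
Entering loop: for k in range(10):

After execution: n_items = 15
15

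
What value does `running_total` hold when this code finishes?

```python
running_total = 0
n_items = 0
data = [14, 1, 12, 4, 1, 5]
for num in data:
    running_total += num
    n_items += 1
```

Let's trace through this code step by step.

Initialize: running_total = 0
Initialize: n_items = 0
Initialize: data = [14, 1, 12, 4, 1, 5]
Entering loop: for num in data:

After execution: running_total = 37
37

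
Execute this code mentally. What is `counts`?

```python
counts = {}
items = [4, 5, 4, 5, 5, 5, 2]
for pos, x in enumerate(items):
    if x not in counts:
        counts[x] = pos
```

Let's trace through this code step by step.

Initialize: counts = {}
Initialize: items = [4, 5, 4, 5, 5, 5, 2]
Entering loop: for pos, x in enumerate(items):

After execution: counts = {4: 0, 5: 1, 2: 6}
{4: 0, 5: 1, 2: 6}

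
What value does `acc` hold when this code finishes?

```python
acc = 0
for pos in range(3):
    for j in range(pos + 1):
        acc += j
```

Let's trace through this code step by step.

Initialize: acc = 0
Entering loop: for pos in range(3):

After execution: acc = 4
4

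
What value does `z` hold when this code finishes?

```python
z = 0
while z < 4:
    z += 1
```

Let's trace through this code step by step.

Initialize: z = 0
Entering loop: while z < 4:

After execution: z = 4
4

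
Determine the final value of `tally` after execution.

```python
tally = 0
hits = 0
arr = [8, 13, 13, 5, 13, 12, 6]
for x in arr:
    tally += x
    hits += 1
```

Let's trace through this code step by step.

Initialize: tally = 0
Initialize: hits = 0
Initialize: arr = [8, 13, 13, 5, 13, 12, 6]
Entering loop: for x in arr:

After execution: tally = 70
70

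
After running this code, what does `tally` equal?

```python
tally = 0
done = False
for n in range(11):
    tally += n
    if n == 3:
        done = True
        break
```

Let's trace through this code step by step.

Initialize: tally = 0
Initialize: done = False
Entering loop: for n in range(11):

After execution: tally = 6
6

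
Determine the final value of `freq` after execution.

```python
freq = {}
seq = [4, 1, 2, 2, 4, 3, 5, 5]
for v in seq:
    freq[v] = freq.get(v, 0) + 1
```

Let's trace through this code step by step.

Initialize: freq = {}
Initialize: seq = [4, 1, 2, 2, 4, 3, 5, 5]
Entering loop: for v in seq:

After execution: freq = {4: 2, 1: 1, 2: 2, 3: 1, 5: 2}
{4: 2, 1: 1, 2: 2, 3: 1, 5: 2}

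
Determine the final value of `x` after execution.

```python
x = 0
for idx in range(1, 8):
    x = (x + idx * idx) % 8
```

Let's trace through this code step by step.

Initialize: x = 0
Entering loop: for idx in range(1, 8):

After execution: x = 4
4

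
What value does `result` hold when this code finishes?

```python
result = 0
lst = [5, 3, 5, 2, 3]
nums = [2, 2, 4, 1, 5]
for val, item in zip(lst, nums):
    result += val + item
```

Let's trace through this code step by step.

Initialize: result = 0
Initialize: lst = [5, 3, 5, 2, 3]
Initialize: nums = [2, 2, 4, 1, 5]
Entering loop: for val, item in zip(lst, nums):

After execution: result = 32
32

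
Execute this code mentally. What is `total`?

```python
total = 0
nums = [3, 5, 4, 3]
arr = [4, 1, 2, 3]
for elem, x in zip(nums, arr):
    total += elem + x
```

Let's trace through this code step by step.

Initialize: total = 0
Initialize: nums = [3, 5, 4, 3]
Initialize: arr = [4, 1, 2, 3]
Entering loop: for elem, x in zip(nums, arr):

After execution: total = 25
25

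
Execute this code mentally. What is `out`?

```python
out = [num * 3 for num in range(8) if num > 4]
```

Let's trace through this code step by step.

Initialize: out = [num * 3 for num in range(8) if num > 4]

After execution: out = [15, 18, 21]
[15, 18, 21]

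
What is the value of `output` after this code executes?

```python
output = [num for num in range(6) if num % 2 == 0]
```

Let's trace through this code step by step.

Initialize: output = [num for num in range(6) if num % 2 == 0]

After execution: output = [0, 2, 4]
[0, 2, 4]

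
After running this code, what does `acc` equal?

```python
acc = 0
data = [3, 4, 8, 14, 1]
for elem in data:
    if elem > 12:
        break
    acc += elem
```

Let's trace through this code step by step.

Initialize: acc = 0
Initialize: data = [3, 4, 8, 14, 1]
Entering loop: for elem in data:

After execution: acc = 15
15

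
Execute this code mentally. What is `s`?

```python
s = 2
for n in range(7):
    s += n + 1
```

Let's trace through this code step by step.

Initialize: s = 2
Entering loop: for n in range(7):

After execution: s = 30
30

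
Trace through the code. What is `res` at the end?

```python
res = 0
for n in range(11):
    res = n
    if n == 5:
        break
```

Let's trace through this code step by step.

Initialize: res = 0
Entering loop: for n in range(11):

After execution: res = 5
5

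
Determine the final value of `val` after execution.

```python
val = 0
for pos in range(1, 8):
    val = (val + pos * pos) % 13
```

Let's trace through this code step by step.

Initialize: val = 0
Entering loop: for pos in range(1, 8):

After execution: val = 10
10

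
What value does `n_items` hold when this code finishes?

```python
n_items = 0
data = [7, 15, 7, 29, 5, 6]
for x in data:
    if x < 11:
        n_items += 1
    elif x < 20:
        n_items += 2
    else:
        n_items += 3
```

Let's trace through this code step by step.

Initialize: n_items = 0
Initialize: data = [7, 15, 7, 29, 5, 6]
Entering loop: for x in data:

After execution: n_items = 9
9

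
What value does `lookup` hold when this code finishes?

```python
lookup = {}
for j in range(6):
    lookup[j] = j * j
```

Let's trace through this code step by step.

Initialize: lookup = {}
Entering loop: for j in range(6):

After execution: lookup = {0: 0, 1: 1, 2: 4, 3: 9, 4: 16, 5: 25}
{0: 0, 1: 1, 2: 4, 3: 9, 4: 16, 5: 25}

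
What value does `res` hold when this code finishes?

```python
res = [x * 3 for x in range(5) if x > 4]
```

Let's trace through this code step by step.

Initialize: res = [x * 3 for x in range(5) if x > 4]

After execution: res = []
[]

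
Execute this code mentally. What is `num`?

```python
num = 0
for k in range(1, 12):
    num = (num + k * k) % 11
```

Let's trace through this code step by step.

Initialize: num = 0
Entering loop: for k in range(1, 12):

After execution: num = 0
0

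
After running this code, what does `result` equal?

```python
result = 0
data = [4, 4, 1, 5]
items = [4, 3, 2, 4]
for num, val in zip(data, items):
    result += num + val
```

Let's trace through this code step by step.

Initialize: result = 0
Initialize: data = [4, 4, 1, 5]
Initialize: items = [4, 3, 2, 4]
Entering loop: for num, val in zip(data, items):

After execution: result = 27
27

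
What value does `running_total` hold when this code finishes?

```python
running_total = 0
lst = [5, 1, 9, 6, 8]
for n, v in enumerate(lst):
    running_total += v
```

Let's trace through this code step by step.

Initialize: running_total = 0
Initialize: lst = [5, 1, 9, 6, 8]
Entering loop: for n, v in enumerate(lst):

After execution: running_total = 29
29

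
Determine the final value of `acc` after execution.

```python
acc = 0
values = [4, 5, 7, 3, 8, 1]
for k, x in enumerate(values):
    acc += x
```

Let's trace through this code step by step.

Initialize: acc = 0
Initialize: values = [4, 5, 7, 3, 8, 1]
Entering loop: for k, x in enumerate(values):

After execution: acc = 28
28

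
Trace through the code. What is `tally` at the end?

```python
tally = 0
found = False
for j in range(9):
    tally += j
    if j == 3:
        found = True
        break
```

Let's trace through this code step by step.

Initialize: tally = 0
Initialize: found = False
Entering loop: for j in range(9):

After execution: tally = 6
6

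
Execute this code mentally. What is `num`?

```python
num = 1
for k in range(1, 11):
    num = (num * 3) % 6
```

Let's trace through this code step by step.

Initialize: num = 1
Entering loop: for k in range(1, 11):

After execution: num = 3
3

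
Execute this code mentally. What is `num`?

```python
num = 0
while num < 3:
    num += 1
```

Let's trace through this code step by step.

Initialize: num = 0
Entering loop: while num < 3:

After execution: num = 3
3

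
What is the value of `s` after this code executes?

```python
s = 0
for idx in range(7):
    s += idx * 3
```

Let's trace through this code step by step.

Initialize: s = 0
Entering loop: for idx in range(7):

After execution: s = 63
63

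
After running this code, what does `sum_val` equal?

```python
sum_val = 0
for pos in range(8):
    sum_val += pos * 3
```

Let's trace through this code step by step.

Initialize: sum_val = 0
Entering loop: for pos in range(8):

After execution: sum_val = 84
84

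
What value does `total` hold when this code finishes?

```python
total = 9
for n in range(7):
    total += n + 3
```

Let's trace through this code step by step.

Initialize: total = 9
Entering loop: for n in range(7):

After execution: total = 51
51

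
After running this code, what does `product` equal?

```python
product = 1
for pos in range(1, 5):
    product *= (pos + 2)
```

Let's trace through this code step by step.

Initialize: product = 1
Entering loop: for pos in range(1, 5):

After execution: product = 360
360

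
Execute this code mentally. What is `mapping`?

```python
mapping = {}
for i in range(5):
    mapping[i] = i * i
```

Let's trace through this code step by step.

Initialize: mapping = {}
Entering loop: for i in range(5):

After execution: mapping = {0: 0, 1: 1, 2: 4, 3: 9, 4: 16}
{0: 0, 1: 1, 2: 4, 3: 9, 4: 16}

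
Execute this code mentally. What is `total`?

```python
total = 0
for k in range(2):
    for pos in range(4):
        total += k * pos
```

Let's trace through this code step by step.

Initialize: total = 0
Entering loop: for k in range(2):

After execution: total = 6
6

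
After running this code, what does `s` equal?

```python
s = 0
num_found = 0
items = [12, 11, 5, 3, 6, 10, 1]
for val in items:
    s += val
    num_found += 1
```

Let's trace through this code step by step.

Initialize: s = 0
Initialize: num_found = 0
Initialize: items = [12, 11, 5, 3, 6, 10, 1]
Entering loop: for val in items:

After execution: s = 48
48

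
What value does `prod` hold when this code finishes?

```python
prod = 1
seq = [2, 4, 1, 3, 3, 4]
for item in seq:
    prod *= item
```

Let's trace through this code step by step.

Initialize: prod = 1
Initialize: seq = [2, 4, 1, 3, 3, 4]
Entering loop: for item in seq:

After execution: prod = 288
288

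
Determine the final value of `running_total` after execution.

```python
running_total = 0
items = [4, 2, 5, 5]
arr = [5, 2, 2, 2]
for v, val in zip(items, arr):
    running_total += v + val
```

Let's trace through this code step by step.

Initialize: running_total = 0
Initialize: items = [4, 2, 5, 5]
Initialize: arr = [5, 2, 2, 2]
Entering loop: for v, val in zip(items, arr):

After execution: running_total = 27
27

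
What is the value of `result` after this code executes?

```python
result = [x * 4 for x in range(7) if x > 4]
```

Let's trace through this code step by step.

Initialize: result = [x * 4 for x in range(7) if x > 4]

After execution: result = [20, 24]
[20, 24]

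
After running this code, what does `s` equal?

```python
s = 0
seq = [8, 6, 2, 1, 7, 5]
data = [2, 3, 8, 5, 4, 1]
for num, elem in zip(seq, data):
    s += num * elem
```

Let's trace through this code step by step.

Initialize: s = 0
Initialize: seq = [8, 6, 2, 1, 7, 5]
Initialize: data = [2, 3, 8, 5, 4, 1]
Entering loop: for num, elem in zip(seq, data):

After execution: s = 88
88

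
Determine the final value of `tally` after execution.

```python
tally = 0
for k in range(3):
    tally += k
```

Let's trace through this code step by step.

Initialize: tally = 0
Entering loop: for k in range(3):

After execution: tally = 3
3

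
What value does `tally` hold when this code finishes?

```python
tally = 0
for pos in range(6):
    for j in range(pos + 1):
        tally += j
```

Let's trace through this code step by step.

Initialize: tally = 0
Entering loop: for pos in range(6):

After execution: tally = 35
35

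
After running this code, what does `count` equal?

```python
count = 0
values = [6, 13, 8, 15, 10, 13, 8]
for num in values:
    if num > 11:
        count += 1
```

Let's trace through this code step by step.

Initialize: count = 0
Initialize: values = [6, 13, 8, 15, 10, 13, 8]
Entering loop: for num in values:

After execution: count = 3
3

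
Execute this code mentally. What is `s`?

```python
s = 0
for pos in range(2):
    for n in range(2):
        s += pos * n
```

Let's trace through this code step by step.

Initialize: s = 0
Entering loop: for pos in range(2):

After execution: s = 1
1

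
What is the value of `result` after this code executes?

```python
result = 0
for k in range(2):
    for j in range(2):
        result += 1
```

Let's trace through this code step by step.

Initialize: result = 0
Entering loop: for k in range(2):

After execution: result = 4
4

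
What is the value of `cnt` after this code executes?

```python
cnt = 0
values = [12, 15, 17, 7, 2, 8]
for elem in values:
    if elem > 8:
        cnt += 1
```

Let's trace through this code step by step.

Initialize: cnt = 0
Initialize: values = [12, 15, 17, 7, 2, 8]
Entering loop: for elem in values:

After execution: cnt = 3
3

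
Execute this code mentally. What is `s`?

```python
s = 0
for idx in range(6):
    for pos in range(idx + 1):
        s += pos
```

Let's trace through this code step by step.

Initialize: s = 0
Entering loop: for idx in range(6):

After execution: s = 35
35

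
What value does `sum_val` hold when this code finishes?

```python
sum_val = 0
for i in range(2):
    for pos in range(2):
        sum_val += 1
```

Let's trace through this code step by step.

Initialize: sum_val = 0
Entering loop: for i in range(2):

After execution: sum_val = 4
4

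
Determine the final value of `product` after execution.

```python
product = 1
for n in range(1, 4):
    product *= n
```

Let's trace through this code step by step.

Initialize: product = 1
Entering loop: for n in range(1, 4):

After execution: product = 6
6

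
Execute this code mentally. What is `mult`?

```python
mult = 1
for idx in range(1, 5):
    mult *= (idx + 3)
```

Let's trace through this code step by step.

Initialize: mult = 1
Entering loop: for idx in range(1, 5):

After execution: mult = 840
840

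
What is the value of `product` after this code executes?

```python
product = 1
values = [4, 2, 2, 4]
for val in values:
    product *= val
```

Let's trace through this code step by step.

Initialize: product = 1
Initialize: values = [4, 2, 2, 4]
Entering loop: for val in values:

After execution: product = 64
64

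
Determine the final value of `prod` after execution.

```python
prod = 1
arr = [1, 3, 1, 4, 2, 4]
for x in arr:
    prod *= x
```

Let's trace through this code step by step.

Initialize: prod = 1
Initialize: arr = [1, 3, 1, 4, 2, 4]
Entering loop: for x in arr:

After execution: prod = 96
96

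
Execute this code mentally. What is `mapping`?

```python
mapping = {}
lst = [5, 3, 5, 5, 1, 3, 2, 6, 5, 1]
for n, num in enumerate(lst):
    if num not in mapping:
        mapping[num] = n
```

Let's trace through this code step by step.

Initialize: mapping = {}
Initialize: lst = [5, 3, 5, 5, 1, 3, 2, 6, 5, 1]
Entering loop: for n, num in enumerate(lst):

After execution: mapping = {5: 0, 3: 1, 1: 4, 2: 6, 6: 7}
{5: 0, 3: 1, 1: 4, 2: 6, 6: 7}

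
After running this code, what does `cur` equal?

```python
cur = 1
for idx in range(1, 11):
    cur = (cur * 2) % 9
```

Let's trace through this code step by step.

Initialize: cur = 1
Entering loop: for idx in range(1, 11):

After execution: cur = 7
7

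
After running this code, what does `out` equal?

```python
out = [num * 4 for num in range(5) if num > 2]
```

Let's trace through this code step by step.

Initialize: out = [num * 4 for num in range(5) if num > 2]

After execution: out = [12, 16]
[12, 16]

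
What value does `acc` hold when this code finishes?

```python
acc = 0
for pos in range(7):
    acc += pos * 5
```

Let's trace through this code step by step.

Initialize: acc = 0
Entering loop: for pos in range(7):

After execution: acc = 105
105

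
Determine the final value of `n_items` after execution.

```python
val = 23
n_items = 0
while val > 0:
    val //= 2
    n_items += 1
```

Let's trace through this code step by step.

Initialize: val = 23
Initialize: n_items = 0
Entering loop: while val > 0:

After execution: n_items = 5
5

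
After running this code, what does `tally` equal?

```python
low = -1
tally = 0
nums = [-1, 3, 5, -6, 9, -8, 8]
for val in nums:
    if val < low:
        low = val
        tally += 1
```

Let's trace through this code step by step.

Initialize: low = -1
Initialize: tally = 0
Initialize: nums = [-1, 3, 5, -6, 9, -8, 8]
Entering loop: for val in nums:

After execution: tally = 2
2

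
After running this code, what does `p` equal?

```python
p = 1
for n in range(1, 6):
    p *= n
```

Let's trace through this code step by step.

Initialize: p = 1
Entering loop: for n in range(1, 6):

After execution: p = 120
120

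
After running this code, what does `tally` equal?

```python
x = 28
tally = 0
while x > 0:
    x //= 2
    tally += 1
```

Let's trace through this code step by step.

Initialize: x = 28
Initialize: tally = 0
Entering loop: while x > 0:

After execution: tally = 5
5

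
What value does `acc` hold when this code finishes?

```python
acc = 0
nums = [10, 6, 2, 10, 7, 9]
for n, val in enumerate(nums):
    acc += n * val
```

Let's trace through this code step by step.

Initialize: acc = 0
Initialize: nums = [10, 6, 2, 10, 7, 9]
Entering loop: for n, val in enumerate(nums):

After execution: acc = 113
113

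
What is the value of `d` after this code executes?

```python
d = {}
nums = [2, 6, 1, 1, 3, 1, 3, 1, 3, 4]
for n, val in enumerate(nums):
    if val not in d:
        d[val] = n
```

Let's trace through this code step by step.

Initialize: d = {}
Initialize: nums = [2, 6, 1, 1, 3, 1, 3, 1, 3, 4]
Entering loop: for n, val in enumerate(nums):

After execution: d = {2: 0, 6: 1, 1: 2, 3: 4, 4: 9}
{2: 0, 6: 1, 1: 2, 3: 4, 4: 9}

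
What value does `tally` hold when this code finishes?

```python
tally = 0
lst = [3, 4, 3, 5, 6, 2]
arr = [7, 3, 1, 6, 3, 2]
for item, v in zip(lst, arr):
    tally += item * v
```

Let's trace through this code step by step.

Initialize: tally = 0
Initialize: lst = [3, 4, 3, 5, 6, 2]
Initialize: arr = [7, 3, 1, 6, 3, 2]
Entering loop: for item, v in zip(lst, arr):

After execution: tally = 88
88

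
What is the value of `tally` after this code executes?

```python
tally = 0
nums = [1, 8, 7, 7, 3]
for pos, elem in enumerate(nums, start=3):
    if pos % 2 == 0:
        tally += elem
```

Let's trace through this code step by step.

Initialize: tally = 0
Initialize: nums = [1, 8, 7, 7, 3]
Entering loop: for pos, elem in enumerate(nums, start=3):

After execution: tally = 15
15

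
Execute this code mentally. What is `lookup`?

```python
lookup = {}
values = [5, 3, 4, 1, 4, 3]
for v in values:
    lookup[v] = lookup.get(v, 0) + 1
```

Let's trace through this code step by step.

Initialize: lookup = {}
Initialize: values = [5, 3, 4, 1, 4, 3]
Entering loop: for v in values:

After execution: lookup = {5: 1, 3: 2, 4: 2, 1: 1}
{5: 1, 3: 2, 4: 2, 1: 1}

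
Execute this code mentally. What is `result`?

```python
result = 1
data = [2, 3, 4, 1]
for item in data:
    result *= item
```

Let's trace through this code step by step.

Initialize: result = 1
Initialize: data = [2, 3, 4, 1]
Entering loop: for item in data:

After execution: result = 24
24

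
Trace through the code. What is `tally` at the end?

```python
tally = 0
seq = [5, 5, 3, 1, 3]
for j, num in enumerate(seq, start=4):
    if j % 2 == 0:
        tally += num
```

Let's trace through this code step by step.

Initialize: tally = 0
Initialize: seq = [5, 5, 3, 1, 3]
Entering loop: for j, num in enumerate(seq, start=4):

After execution: tally = 11
11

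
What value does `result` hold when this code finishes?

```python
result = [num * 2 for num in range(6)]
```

Let's trace through this code step by step.

Initialize: result = [num * 2 for num in range(6)]

After execution: result = [0, 2, 4, 6, 8, 10]
[0, 2, 4, 6, 8, 10]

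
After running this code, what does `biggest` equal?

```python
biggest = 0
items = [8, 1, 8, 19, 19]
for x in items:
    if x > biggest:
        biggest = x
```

Let's trace through this code step by step.

Initialize: biggest = 0
Initialize: items = [8, 1, 8, 19, 19]
Entering loop: for x in items:

After execution: biggest = 19
19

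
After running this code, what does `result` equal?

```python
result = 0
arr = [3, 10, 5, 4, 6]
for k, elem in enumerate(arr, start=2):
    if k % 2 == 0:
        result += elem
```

Let's trace through this code step by step.

Initialize: result = 0
Initialize: arr = [3, 10, 5, 4, 6]
Entering loop: for k, elem in enumerate(arr, start=2):

After execution: result = 14
14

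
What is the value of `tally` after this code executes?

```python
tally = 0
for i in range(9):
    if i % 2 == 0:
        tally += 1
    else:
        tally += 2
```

Let's trace through this code step by step.

Initialize: tally = 0
Entering loop: for i in range(9):

After execution: tally = 13
13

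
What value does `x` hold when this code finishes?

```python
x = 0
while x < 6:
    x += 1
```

Let's trace through this code step by step.

Initialize: x = 0
Entering loop: while x < 6:

After execution: x = 6
6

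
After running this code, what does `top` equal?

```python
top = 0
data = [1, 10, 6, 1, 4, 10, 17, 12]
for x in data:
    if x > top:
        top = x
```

Let's trace through this code step by step.

Initialize: top = 0
Initialize: data = [1, 10, 6, 1, 4, 10, 17, 12]
Entering loop: for x in data:

After execution: top = 17
17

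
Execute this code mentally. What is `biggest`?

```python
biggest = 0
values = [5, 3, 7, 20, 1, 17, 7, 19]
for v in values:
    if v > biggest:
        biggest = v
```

Let's trace through this code step by step.

Initialize: biggest = 0
Initialize: values = [5, 3, 7, 20, 1, 17, 7, 19]
Entering loop: for v in values:

After execution: biggest = 20
20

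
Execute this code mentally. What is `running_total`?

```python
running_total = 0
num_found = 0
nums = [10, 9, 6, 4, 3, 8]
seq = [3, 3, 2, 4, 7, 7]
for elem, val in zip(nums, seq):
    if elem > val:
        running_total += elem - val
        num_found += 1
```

Let's trace through this code step by step.

Initialize: running_total = 0
Initialize: num_found = 0
Initialize: nums = [10, 9, 6, 4, 3, 8]
Initialize: seq = [3, 3, 2, 4, 7, 7]
Entering loop: for elem, val in zip(nums, seq):

After execution: running_total = 18
18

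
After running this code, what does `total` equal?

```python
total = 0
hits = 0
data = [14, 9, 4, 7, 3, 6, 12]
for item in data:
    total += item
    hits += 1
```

Let's trace through this code step by step.

Initialize: total = 0
Initialize: hits = 0
Initialize: data = [14, 9, 4, 7, 3, 6, 12]
Entering loop: for item in data:

After execution: total = 55
55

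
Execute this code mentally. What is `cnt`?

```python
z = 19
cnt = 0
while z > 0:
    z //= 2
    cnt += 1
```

Let's trace through this code step by step.

Initialize: z = 19
Initialize: cnt = 0
Entering loop: while z > 0:

After execution: cnt = 5
5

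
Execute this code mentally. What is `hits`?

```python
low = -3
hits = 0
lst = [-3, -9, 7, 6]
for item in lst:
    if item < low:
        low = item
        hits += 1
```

Let's trace through this code step by step.

Initialize: low = -3
Initialize: hits = 0
Initialize: lst = [-3, -9, 7, 6]
Entering loop: for item in lst:

After execution: hits = 1
1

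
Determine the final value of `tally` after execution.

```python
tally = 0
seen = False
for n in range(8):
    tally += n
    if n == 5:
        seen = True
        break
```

Let's trace through this code step by step.

Initialize: tally = 0
Initialize: seen = False
Entering loop: for n in range(8):

After execution: tally = 15
15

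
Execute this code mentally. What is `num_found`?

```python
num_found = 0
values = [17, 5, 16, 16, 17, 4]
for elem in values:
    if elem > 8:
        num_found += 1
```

Let's trace through this code step by step.

Initialize: num_found = 0
Initialize: values = [17, 5, 16, 16, 17, 4]
Entering loop: for elem in values:

After execution: num_found = 4
4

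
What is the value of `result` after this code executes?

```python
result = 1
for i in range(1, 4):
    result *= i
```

Let's trace through this code step by step.

Initialize: result = 1
Entering loop: for i in range(1, 4):

After execution: result = 6
6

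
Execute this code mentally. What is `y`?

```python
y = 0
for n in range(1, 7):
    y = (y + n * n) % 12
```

Let's trace through this code step by step.

Initialize: y = 0
Entering loop: for n in range(1, 7):

After execution: y = 7
7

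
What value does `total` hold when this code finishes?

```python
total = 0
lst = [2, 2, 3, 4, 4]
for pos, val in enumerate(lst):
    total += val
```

Let's trace through this code step by step.

Initialize: total = 0
Initialize: lst = [2, 2, 3, 4, 4]
Entering loop: for pos, val in enumerate(lst):

After execution: total = 15
15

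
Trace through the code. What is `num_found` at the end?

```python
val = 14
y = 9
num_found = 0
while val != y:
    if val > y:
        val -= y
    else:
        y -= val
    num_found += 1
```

Let's trace through this code step by step.

Initialize: val = 14
Initialize: y = 9
Initialize: num_found = 0
Entering loop: while val != y:

After execution: num_found = 6
6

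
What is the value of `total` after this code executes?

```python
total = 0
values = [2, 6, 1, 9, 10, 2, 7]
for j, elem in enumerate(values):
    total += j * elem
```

Let's trace through this code step by step.

Initialize: total = 0
Initialize: values = [2, 6, 1, 9, 10, 2, 7]
Entering loop: for j, elem in enumerate(values):

After execution: total = 127
127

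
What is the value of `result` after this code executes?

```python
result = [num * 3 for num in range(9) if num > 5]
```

Let's trace through this code step by step.

Initialize: result = [num * 3 for num in range(9) if num > 5]

After execution: result = [18, 21, 24]
[18, 21, 24]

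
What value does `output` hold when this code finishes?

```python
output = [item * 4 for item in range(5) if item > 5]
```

Let's trace through this code step by step.

Initialize: output = [item * 4 for item in range(5) if item > 5]

After execution: output = []
[]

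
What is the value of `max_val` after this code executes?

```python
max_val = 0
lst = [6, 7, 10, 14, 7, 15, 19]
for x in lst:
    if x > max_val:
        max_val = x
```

Let's trace through this code step by step.

Initialize: max_val = 0
Initialize: lst = [6, 7, 10, 14, 7, 15, 19]
Entering loop: for x in lst:

After execution: max_val = 19
19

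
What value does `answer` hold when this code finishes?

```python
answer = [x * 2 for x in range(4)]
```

Let's trace through this code step by step.

Initialize: answer = [x * 2 for x in range(4)]

After execution: answer = [0, 2, 4, 6]
[0, 2, 4, 6]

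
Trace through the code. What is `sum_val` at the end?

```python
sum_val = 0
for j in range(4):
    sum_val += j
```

Let's trace through this code step by step.

Initialize: sum_val = 0
Entering loop: for j in range(4):

After execution: sum_val = 6
6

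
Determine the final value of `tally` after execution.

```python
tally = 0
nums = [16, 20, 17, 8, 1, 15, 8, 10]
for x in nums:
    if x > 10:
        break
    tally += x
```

Let's trace through this code step by step.

Initialize: tally = 0
Initialize: nums = [16, 20, 17, 8, 1, 15, 8, 10]
Entering loop: for x in nums:

After execution: tally = 0
0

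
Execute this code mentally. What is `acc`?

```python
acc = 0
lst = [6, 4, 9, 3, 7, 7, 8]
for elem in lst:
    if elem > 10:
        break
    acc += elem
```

Let's trace through this code step by step.

Initialize: acc = 0
Initialize: lst = [6, 4, 9, 3, 7, 7, 8]
Entering loop: for elem in lst:

After execution: acc = 44
44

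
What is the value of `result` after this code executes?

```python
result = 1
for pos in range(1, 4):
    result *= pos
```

Let's trace through this code step by step.

Initialize: result = 1
Entering loop: for pos in range(1, 4):

After execution: result = 6
6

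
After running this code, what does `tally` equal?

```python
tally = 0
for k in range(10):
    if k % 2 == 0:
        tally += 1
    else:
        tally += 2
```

Let's trace through this code step by step.

Initialize: tally = 0
Entering loop: for k in range(10):

After execution: tally = 15
15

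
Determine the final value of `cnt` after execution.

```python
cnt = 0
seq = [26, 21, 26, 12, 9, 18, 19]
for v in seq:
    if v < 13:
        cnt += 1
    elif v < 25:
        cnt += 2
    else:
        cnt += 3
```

Let's trace through this code step by step.

Initialize: cnt = 0
Initialize: seq = [26, 21, 26, 12, 9, 18, 19]
Entering loop: for v in seq:

After execution: cnt = 14
14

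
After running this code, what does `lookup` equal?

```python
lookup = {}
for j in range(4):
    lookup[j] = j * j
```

Let's trace through this code step by step.

Initialize: lookup = {}
Entering loop: for j in range(4):

After execution: lookup = {0: 0, 1: 1, 2: 4, 3: 9}
{0: 0, 1: 1, 2: 4, 3: 9}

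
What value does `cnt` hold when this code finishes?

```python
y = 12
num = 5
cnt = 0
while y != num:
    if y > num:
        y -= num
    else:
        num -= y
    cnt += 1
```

Let's trace through this code step by step.

Initialize: y = 12
Initialize: num = 5
Initialize: cnt = 0
Entering loop: while y != num:

After execution: cnt = 5
5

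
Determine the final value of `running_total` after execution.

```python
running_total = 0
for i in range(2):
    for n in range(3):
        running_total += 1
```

Let's trace through this code step by step.

Initialize: running_total = 0
Entering loop: for i in range(2):

After execution: running_total = 6
6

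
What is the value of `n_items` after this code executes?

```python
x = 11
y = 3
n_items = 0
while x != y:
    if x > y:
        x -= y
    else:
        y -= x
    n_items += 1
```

Let's trace through this code step by step.

Initialize: x = 11
Initialize: y = 3
Initialize: n_items = 0
Entering loop: while x != y:

After execution: n_items = 5
5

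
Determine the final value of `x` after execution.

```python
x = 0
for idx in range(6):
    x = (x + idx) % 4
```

Let's trace through this code step by step.

Initialize: x = 0
Entering loop: for idx in range(6):

After execution: x = 3
3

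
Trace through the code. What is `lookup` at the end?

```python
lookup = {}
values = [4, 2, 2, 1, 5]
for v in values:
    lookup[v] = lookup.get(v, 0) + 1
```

Let's trace through this code step by step.

Initialize: lookup = {}
Initialize: values = [4, 2, 2, 1, 5]
Entering loop: for v in values:

After execution: lookup = {4: 1, 2: 2, 1: 1, 5: 1}
{4: 1, 2: 2, 1: 1, 5: 1}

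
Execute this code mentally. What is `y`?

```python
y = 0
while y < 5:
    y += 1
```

Let's trace through this code step by step.

Initialize: y = 0
Entering loop: while y < 5:

After execution: y = 5
5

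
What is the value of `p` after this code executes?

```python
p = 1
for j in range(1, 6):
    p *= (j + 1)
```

Let's trace through this code step by step.

Initialize: p = 1
Entering loop: for j in range(1, 6):

After execution: p = 720
720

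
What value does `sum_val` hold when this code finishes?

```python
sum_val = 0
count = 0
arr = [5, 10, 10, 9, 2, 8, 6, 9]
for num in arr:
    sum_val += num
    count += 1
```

Let's trace through this code step by step.

Initialize: sum_val = 0
Initialize: count = 0
Initialize: arr = [5, 10, 10, 9, 2, 8, 6, 9]
Entering loop: for num in arr:

After execution: sum_val = 59
59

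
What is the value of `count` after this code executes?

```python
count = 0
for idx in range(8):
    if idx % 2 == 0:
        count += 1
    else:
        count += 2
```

Let's trace through this code step by step.

Initialize: count = 0
Entering loop: for idx in range(8):

After execution: count = 12
12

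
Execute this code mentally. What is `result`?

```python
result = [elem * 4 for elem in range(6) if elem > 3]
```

Let's trace through this code step by step.

Initialize: result = [elem * 4 for elem in range(6) if elem > 3]

After execution: result = [16, 20]
[16, 20]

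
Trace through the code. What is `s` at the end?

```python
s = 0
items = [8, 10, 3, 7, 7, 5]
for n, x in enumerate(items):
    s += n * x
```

Let's trace through this code step by step.

Initialize: s = 0
Initialize: items = [8, 10, 3, 7, 7, 5]
Entering loop: for n, x in enumerate(items):

After execution: s = 90
90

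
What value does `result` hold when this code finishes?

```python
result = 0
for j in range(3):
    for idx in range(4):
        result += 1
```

Let's trace through this code step by step.

Initialize: result = 0
Entering loop: for j in range(3):

After execution: result = 12
12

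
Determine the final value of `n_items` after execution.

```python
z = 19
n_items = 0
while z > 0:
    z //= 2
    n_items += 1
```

Let's trace through this code step by step.

Initialize: z = 19
Initialize: n_items = 0
Entering loop: while z > 0:

After execution: n_items = 5
5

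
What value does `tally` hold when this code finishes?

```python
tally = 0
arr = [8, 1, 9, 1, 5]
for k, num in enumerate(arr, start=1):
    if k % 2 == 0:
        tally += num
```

Let's trace through this code step by step.

Initialize: tally = 0
Initialize: arr = [8, 1, 9, 1, 5]
Entering loop: for k, num in enumerate(arr, start=1):

After execution: tally = 2
2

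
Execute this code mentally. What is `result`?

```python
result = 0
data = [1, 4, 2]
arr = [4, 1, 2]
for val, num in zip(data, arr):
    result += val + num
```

Let's trace through this code step by step.

Initialize: result = 0
Initialize: data = [1, 4, 2]
Initialize: arr = [4, 1, 2]
Entering loop: for val, num in zip(data, arr):

After execution: result = 14
14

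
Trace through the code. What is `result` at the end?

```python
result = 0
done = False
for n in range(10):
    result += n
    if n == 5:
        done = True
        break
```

Let's trace through this code step by step.

Initialize: result = 0
Initialize: done = False
Entering loop: for n in range(10):

After execution: result = 15
15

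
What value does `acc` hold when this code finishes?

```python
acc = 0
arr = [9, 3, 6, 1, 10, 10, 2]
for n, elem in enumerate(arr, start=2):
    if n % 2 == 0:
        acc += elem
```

Let's trace through this code step by step.

Initialize: acc = 0
Initialize: arr = [9, 3, 6, 1, 10, 10, 2]
Entering loop: for n, elem in enumerate(arr, start=2):

After execution: acc = 27
27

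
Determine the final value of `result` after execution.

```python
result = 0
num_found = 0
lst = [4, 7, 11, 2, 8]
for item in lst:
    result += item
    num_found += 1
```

Let's trace through this code step by step.

Initialize: result = 0
Initialize: num_found = 0
Initialize: lst = [4, 7, 11, 2, 8]
Entering loop: for item in lst:

After execution: result = 32
32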